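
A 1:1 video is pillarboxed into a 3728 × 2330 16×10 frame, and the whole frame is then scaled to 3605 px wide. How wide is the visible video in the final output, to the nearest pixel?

At 3728×2330 the video is height-limited, so width = 2330 × 1/1 ≈ 2330.00 px.
Resizing to 3605 px wide multiplies everything by 0.9670: 2330.00 → 2253.12 px.

2253 px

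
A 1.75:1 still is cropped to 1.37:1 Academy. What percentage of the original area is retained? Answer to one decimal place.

78.3%

Going from 1.75:1 to 1.37:1 Academy means cutting width while keeping height.
Fraction kept = (1.370)/(1.750) ≈ 78.29%.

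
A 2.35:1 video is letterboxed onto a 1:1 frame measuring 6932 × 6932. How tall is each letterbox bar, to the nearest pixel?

1991 px

Since 2.350 > 1.000, the video is width-limited.
Content height = 6932 / 2.350 ≈ 2949.79 px.
Black = 6932 − 2949.79 = 3982.21 px, or 1991.11 per bar.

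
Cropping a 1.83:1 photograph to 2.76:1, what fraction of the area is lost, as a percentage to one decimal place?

33.7%

2.76:1 is wider than 1.83:1, so the crop keeps the full width and trims the height.
(1.830)/(2.760) ≈ 0.663 of the area survives, leaving 33.70% discarded.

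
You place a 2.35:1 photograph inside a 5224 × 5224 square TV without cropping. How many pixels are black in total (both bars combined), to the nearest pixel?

15677335 pixels

2.35:1 (2.350) > square (1.000), so the photograph fills the width.
That makes the image 2222.9787 px tall (5224 / 2.350).
Leftover height: 5224 − 2222.9787 = 3001.0213 px.
Bar area = 3001.0213 × 5224 ≈ 15677335 px.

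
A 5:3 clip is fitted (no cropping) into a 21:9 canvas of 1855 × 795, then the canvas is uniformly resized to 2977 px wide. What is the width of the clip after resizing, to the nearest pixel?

2126 px

In the 1855×795 frame the clip fills the height: width = 795 × 5/3 ≈ 1325.00 px.
The frame scales by 2977/1855 = 1.6049; 1325.00 × 1.6049 ≈ 2126.43 px.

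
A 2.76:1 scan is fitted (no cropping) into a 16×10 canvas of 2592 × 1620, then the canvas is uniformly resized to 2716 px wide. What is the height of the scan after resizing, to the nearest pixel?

984 px

At 2592×1620 the scan is width-limited, so height = 2592 / 2.760 ≈ 939.13 px.
Scaling 2592 → 2716 is ×1.0478, so the height becomes 939.13 × 1.0478 ≈ 984.06 px.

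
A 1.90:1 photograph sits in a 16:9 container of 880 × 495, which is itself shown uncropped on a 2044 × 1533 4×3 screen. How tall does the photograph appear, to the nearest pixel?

1076 px

1.90:1 in 880×495: fills the width, so the photograph is 880.00 × 463.16.
The 16:9 canvas is width-limited in 2044×1533, giving 2044.00 × 1149.75; scale factor 2.3227.
Applying the same ×2.3227: 463.16 → 1075.79.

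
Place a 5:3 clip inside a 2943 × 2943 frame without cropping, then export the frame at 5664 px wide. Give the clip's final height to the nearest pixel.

3398 px

Fitted into 2943×2943, the clip spans the width; its height is 2943 × 3/5 ≈ 1765.80 px.
The frame scales by 5664/2943 = 1.9246; 1765.80 × 1.9246 ≈ 3398.40 px.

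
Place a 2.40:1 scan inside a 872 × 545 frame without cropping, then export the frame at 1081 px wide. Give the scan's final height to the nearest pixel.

Fitted into 872×545, the scan spans the width; its height is 872 / 2.400 ≈ 363.33 px.
Scaling 872 → 1081 is ×1.2397, so the height becomes 363.33 × 1.2397 ≈ 450.42 px.

450 px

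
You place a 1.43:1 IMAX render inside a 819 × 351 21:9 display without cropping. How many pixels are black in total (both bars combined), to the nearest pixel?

111292 pixels

1.43:1 IMAX (1.430) < 21:9 (2.333), so the render fills the height.
That makes the image 501.9300 px wide (351 × 1.430).
819 − 501.9300 = 317.0700 px of bars.
That's 317.0700 × 351 ≈ 111292 black pixels.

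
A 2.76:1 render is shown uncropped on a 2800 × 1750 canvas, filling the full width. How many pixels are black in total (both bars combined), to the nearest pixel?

The render is 2800 / 2.760 ≈ 1014.4928 px tall.
Leftover height: 1750 − 1014.4928 = 735.5072 px.
That's 735.5072 × 2800 ≈ 2059420 black pixels.

2059420 pixels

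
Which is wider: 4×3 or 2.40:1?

2.40:1

4×3 = 1.333 and 2.4; 2.4 > 1.333.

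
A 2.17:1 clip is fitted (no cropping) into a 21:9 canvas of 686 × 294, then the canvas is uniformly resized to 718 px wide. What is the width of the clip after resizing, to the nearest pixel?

668 px

In the 686×294 frame the clip fills the height: width = 294 × 2.170 ≈ 637.98 px.
Resizing to 718 px wide multiplies everything by 1.0466: 637.98 → 667.74 px.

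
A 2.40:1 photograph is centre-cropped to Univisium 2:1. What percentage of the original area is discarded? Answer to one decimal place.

Univisium 2:1 is narrower than 2.40:1, so the crop keeps the full height and trims the width.
Area ratio = (2.000)/(2.400) = 83.33%; the remaining 16.67% is cropped out.

16.7%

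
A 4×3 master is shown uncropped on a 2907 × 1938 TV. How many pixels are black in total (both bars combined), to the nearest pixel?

625974 pixels

Since 1.333 < 1.500, the master is height-limited.
Content width = 1938 × 4/3 ≈ 2584.0000 px.
Black = 2907 − 2584.0000 = 323.0000 px.
Across the 1938-px span: 323.0000 × 1938 ≈ 625974 px.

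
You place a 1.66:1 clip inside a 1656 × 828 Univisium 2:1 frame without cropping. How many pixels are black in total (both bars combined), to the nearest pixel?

1.66:1 is narrower than Univisium 2:1, so it spans the full height.
The clip is 828 × 1.660 ≈ 1374.4800 px wide.
1656 − 1374.4800 = 281.5200 px of bars.
That's 281.5200 × 828 ≈ 233099 black pixels.

233099 pixels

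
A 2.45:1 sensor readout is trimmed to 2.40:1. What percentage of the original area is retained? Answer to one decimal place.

2.40:1 is narrower than 2.45:1, so the crop keeps the full height and trims the width.
(2.400)/(2.450) ≈ 0.980 of the area survives.

98.0%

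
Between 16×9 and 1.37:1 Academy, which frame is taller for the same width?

16×9 = 1.778 and 1.37; 1.778 > 1.37. The smaller width-to-height ratio is the taller frame.

1.37:1 Academy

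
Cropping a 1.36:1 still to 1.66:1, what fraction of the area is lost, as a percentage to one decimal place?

18.1%

1.66:1 is wider than 1.36:1, so the crop keeps the full width and trims the height.
(1.360)/(1.660) ≈ 0.819 of the area survives, leaving 18.07% discarded.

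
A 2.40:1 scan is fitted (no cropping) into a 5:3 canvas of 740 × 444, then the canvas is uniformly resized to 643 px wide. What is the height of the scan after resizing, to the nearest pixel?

268 px

In the 740×444 frame the scan fills the width: height = 740 / 2.400 ≈ 308.33 px.
Resizing to 643 px wide multiplies everything by 0.8689: 308.33 → 267.92 px.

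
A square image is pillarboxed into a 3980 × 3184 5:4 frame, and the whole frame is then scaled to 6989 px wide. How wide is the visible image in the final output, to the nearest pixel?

5591 px

In the 3980×3184 frame the image fills the height: width = 3184 × 1/1 ≈ 3184.00 px.
Scaling 3980 → 6989 is ×1.7560, so the width becomes 3184.00 × 1.7560 ≈ 5591.20 px.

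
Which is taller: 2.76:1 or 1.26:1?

1.26:1

2.76 and 1.26; 2.76 > 1.26. The smaller width-to-height ratio is the taller frame.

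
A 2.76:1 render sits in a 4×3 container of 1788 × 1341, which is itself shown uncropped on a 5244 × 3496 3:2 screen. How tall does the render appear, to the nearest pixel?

1689 px

2.76:1 in 1788×1341: fills the width, so the render is 1788.00 × 647.83.
The 4×3 canvas is height-limited in 5244×3496, giving 4661.33 × 3496.00; scale factor 2.6070.
So the render's height is 647.83 × 2.6070 ≈ 1688.89.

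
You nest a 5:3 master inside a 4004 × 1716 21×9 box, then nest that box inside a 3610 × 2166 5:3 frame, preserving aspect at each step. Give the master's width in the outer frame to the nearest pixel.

2579 px

First fit — 5:3 into 4004×1716 spans the height: 2860.00 × 1716.00.
The 21×9 canvas is width-limited in 3610×2166, giving 3610.00 × 1547.14; scale factor 0.9016.
So the master's width is 2860.00 × 0.9016 ≈ 2578.57.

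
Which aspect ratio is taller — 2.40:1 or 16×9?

16×9

2.4 and 16×9 = 1.778; 2.4 > 1.778. The smaller width-to-height ratio is the taller frame.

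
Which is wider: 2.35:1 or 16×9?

2.35 and 16×9 = 1.778; 2.35 > 1.778.

2.35:1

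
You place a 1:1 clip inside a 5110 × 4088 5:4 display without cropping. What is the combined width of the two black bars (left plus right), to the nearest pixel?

1:1 (1.000) < 5:4 (1.250), so the clip fills the height.
Content width = 4088 × 1/1 ≈ 4088.00 px.
Leftover width: 5110 − 4088.00 = 1022.00 px.

1022 px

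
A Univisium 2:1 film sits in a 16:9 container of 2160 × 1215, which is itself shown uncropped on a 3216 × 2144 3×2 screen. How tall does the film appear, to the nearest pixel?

Inside the 2160×1215 canvas the film is width-limited at 2160.00 × 1080.00.
16:9 in 3216×2144: fills the width, so the intermediate becomes 3216.00 × 1809.00 — a scale of ×1.4889.
The film scales with it: height 1080.00 × 1.4889 ≈ 1608.00.

1608 px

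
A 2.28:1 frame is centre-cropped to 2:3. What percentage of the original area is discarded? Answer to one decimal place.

70.8%

2:3 is narrower than 2.28:1, so the crop keeps the full height and trims the width.
Area ratio = (0.667)/(2.280) = 29.24%; the remaining 70.76% is cropped out.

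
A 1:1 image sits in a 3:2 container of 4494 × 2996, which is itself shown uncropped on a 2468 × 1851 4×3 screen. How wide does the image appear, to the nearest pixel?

First fit — 1:1 into 4494×2996 spans the height: 2996.00 × 2996.00.
The 3:2 canvas is width-limited in 2468×1851, giving 2468.00 × 1645.33; scale factor 0.5492.
The image scales with it: width 2996.00 × 0.5492 ≈ 1645.33.

1645 px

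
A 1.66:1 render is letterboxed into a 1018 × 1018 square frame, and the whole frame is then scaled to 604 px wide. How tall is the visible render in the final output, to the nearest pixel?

In the 1018×1018 frame the render fills the width: height = 1018 / 1.660 ≈ 613.25 px.
Resizing to 604 px wide multiplies everything by 0.5933: 613.25 → 363.86 px.

364 px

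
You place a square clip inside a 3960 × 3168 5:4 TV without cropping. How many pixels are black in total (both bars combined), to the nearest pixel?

square is narrower than 5:4, so it spans the full height.
That makes the image 3168.0000 px wide (3168 × 1/1).
Leftover width: 3960 − 3168.0000 = 792.0000 px.
Bar area = 792.0000 × 3168 ≈ 2509056 px.

2509056 pixels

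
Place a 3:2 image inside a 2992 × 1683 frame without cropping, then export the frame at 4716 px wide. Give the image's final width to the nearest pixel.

At 2992×1683 the image is height-limited, so width = 1683 × 3/2 ≈ 2524.50 px.
The frame scales by 4716/2992 = 1.5762; 2524.50 × 1.5762 ≈ 3979.12 px.

3979 px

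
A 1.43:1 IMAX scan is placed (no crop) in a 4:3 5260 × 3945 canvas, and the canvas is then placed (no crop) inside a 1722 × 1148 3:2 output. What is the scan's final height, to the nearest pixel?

1070 px

First fit — 1.43:1 IMAX into 5260×3945 spans the width: 5260.00 × 3678.32.
4:3 in 1722×1148: fills the height, so the intermediate becomes 1530.67 × 1148.00 — a scale of ×0.2910.
So the scan's height is 3678.32 × 0.2910 ≈ 1070.40.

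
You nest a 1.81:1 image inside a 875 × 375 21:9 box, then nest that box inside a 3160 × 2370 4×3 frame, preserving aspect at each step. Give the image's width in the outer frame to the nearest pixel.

2451 px

Inside the 875×375 canvas the image is height-limited at 678.75 × 375.00.
Second fit — the 21:9 canvas into 3160×2370 spans the width: 3160.00 × 1354.29 (×3.6114 from 875×375).
The image scales with it: width 678.75 × 3.6114 ≈ 2451.26.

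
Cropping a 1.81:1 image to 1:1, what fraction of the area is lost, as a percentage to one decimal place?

1:1 is narrower than 1.81:1, so the crop keeps the full height and trims the width.
(1.000)/(1.810) ≈ 0.552 of the area survives, leaving 44.75% discarded.

44.8%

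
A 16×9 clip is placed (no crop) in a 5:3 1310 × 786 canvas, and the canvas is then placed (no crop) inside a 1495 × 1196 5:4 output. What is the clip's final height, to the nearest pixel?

841 px

Inside the 1310×786 canvas the clip is width-limited at 1310.00 × 736.88.
The 5:3 canvas is width-limited in 1495×1196, giving 1495.00 × 897.00; scale factor 1.1412.
The clip scales with it: height 736.88 × 1.1412 ≈ 840.94.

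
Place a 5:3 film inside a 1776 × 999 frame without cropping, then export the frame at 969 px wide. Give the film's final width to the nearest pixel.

908 px

At 1776×999 the film is height-limited, so width = 999 × 5/3 ≈ 1665.00 px.
The frame scales by 969/1776 = 0.5456; 1665.00 × 0.5456 ≈ 908.44 px.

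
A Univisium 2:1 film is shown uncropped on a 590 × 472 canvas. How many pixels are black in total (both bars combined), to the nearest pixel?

104430 pixels

Univisium 2:1 (2.000) > 5:4 (1.250), so the film fills the width.
Content height = 590 × 1/2 ≈ 295.0000 px.
Leftover height: 472 − 295.0000 = 177.0000 px.
Across the 590-px span: 177.0000 × 590 ≈ 104430 px.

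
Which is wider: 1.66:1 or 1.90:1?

1.66 and 1.9; 1.9 > 1.66.

1.90:1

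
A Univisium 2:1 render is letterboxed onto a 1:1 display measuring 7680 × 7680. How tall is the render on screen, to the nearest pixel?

Univisium 2:1 (2.000) > 1:1 (1.000), so the render fills the width.
Content height = 7680 × 1/2 ≈ 3840.00 px.

3840 px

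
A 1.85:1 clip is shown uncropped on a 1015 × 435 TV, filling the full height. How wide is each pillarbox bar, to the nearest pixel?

Content width = 435 × 1.850 ≈ 804.75 px.
1015 − 804.75 = 210.25 px of bars (105.12 each).

105 px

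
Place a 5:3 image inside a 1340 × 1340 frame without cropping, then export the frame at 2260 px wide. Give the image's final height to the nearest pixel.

In the 1340×1340 frame the image fills the width: height = 1340 × 3/5 ≈ 804.00 px.
The frame scales by 2260/1340 = 1.6866; 804.00 × 1.6866 ≈ 1356.00 px.

1356 px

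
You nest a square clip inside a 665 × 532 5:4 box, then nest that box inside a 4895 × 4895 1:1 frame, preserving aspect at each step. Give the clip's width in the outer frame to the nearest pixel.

3916 px

First fit — square into 665×532 spans the height: 532.00 × 532.00.
5:4 in 4895×4895: fills the width, so the intermediate becomes 4895.00 × 3916.00 — a scale of ×7.3609.
Applying the same ×7.3609: 532.00 → 3916.00.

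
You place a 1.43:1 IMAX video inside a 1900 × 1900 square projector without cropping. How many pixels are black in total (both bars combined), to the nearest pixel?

1085524 pixels

Since 1.430 > 1.000, the video is width-limited.
Content height = 1900 / 1.430 ≈ 1328.6713 px.
1900 − 1328.6713 = 571.3287 px of bars.
That's 571.3287 × 1900 ≈ 1085524 black pixels.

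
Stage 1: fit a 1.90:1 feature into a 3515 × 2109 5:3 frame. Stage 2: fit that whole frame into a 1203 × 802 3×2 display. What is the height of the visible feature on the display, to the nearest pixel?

1.90:1 in 3515×2109: fills the width, so the feature is 3515.00 × 1850.00.
The 5:3 canvas is width-limited in 1203×802, giving 1203.00 × 721.80; scale factor 0.3422.
The feature scales with it: height 1850.00 × 0.3422 ≈ 633.16.

633 px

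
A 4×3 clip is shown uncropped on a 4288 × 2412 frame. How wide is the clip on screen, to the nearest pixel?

3216 px

4×3 is narrower than 16:9, so it spans the full height.
Content width = 2412 × 4/3 ≈ 3216.00 px.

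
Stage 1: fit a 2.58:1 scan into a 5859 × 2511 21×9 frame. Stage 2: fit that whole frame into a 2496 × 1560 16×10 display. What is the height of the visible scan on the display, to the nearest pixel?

967 px

2.58:1 in 5859×2511: fills the width, so the scan is 5859.00 × 2270.93.
21×9 in 2496×1560: fills the width, so the intermediate becomes 2496.00 × 1069.71 — a scale of ×0.4260.
So the scan's height is 2270.93 × 0.4260 ≈ 967.44.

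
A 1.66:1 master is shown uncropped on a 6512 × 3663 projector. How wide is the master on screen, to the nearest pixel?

1.66:1 (1.660) < 16×9 (1.778), so the master fills the height.
Content width = 3663 × 1.660 ≈ 6080.58 px.

6081 px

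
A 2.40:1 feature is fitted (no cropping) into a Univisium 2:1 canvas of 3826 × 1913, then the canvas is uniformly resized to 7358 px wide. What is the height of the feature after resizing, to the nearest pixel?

Fitted into 3826×1913, the feature spans the width; its height is 3826 / 2.400 ≈ 1594.17 px.
Scaling 3826 → 7358 is ×1.9232, so the height becomes 1594.17 × 1.9232 ≈ 3065.83 px.

3066 px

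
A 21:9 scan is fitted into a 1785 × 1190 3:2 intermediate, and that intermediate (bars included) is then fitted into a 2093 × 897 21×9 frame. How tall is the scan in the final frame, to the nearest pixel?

577 px

First fit — 21:9 into 1785×1190 spans the width: 1785.00 × 765.00.
3:2 in 2093×897: fills the height, so the intermediate becomes 1345.50 × 897.00 — a scale of ×0.7538.
The scan scales with it: height 765.00 × 0.7538 ≈ 576.64.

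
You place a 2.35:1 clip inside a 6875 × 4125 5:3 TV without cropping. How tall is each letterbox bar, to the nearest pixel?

2.35:1 is wider than 5:3, so it spans the full width.
Content height = 6875 / 2.350 ≈ 2925.53 px.
Leftover height: 4125 − 2925.53 = 1199.47 px → 599.73 each side.

600 px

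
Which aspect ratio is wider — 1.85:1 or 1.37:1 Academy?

1.85 and 1.37; 1.85 > 1.37.

1.85:1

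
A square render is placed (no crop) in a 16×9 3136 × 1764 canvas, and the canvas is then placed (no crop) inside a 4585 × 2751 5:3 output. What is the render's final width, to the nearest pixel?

Inside the 3136×1764 canvas the render is height-limited at 1764.00 × 1764.00.
The 16×9 canvas is width-limited in 4585×2751, giving 4585.00 × 2579.06; scale factor 1.4621.
So the render's width is 1764.00 × 1.4621 ≈ 2579.06.

2579 px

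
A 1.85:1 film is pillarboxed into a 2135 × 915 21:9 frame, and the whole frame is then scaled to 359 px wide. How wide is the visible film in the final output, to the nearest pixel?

In the 2135×915 frame the film fills the height: width = 915 × 1.850 ≈ 1692.75 px.
Resizing to 359 px wide multiplies everything by 0.1681: 1692.75 → 284.64 px.

285 px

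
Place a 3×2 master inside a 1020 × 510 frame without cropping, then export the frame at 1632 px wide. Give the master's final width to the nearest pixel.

1224 px

Fitted into 1020×510, the master spans the height; its width is 510 × 3/2 ≈ 765.00 px.
The frame scales by 1632/1020 = 1.6000; 765.00 × 1.6000 ≈ 1224.00 px.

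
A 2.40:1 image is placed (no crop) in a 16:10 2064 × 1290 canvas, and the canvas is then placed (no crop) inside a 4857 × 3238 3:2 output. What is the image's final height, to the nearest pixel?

2024 px

2.40:1 in 2064×1290: fills the width, so the image is 2064.00 × 860.00.
16:10 in 4857×3238: fills the width, so the intermediate becomes 4857.00 × 3035.62 — a scale of ×2.3532.
Applying the same ×2.3532: 860.00 → 2023.75.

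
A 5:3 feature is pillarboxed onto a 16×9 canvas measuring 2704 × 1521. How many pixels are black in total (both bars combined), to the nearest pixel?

257049 pixels

5:3 (1.667) < 16×9 (1.778), so the feature fills the height.
The feature is 1521 × 5/3 ≈ 2535.0000 px wide.
2704 − 2535.0000 = 169.0000 px of bars.
Across the 1521-px span: 169.0000 × 1521 ≈ 257049 px.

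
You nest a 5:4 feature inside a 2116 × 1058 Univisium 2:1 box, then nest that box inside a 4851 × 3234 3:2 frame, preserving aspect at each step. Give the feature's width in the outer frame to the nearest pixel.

5:4 in 2116×1058: fills the height, so the feature is 1322.50 × 1058.00.
Second fit — the Univisium 2:1 canvas into 4851×3234 spans the width: 4851.00 × 2425.50 (×2.2925 from 2116×1058).
The feature scales with it: width 1322.50 × 2.2925 ≈ 3031.88.

3032 px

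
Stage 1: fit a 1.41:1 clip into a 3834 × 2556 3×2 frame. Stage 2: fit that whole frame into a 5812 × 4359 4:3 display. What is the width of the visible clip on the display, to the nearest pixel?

1.41:1 in 3834×2556: fills the height, so the clip is 3603.96 × 2556.00.
Second fit — the 3×2 canvas into 5812×4359 spans the width: 5812.00 × 3874.67 (×1.5159 from 3834×2556).
So the clip's width is 3603.96 × 1.5159 ≈ 5463.28.

5463 px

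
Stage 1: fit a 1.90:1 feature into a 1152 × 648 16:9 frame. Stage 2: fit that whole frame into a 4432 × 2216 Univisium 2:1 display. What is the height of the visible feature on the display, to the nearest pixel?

2073 px

1.90:1 in 1152×648: fills the width, so the feature is 1152.00 × 606.32.
16:9 in 4432×2216: fills the height, so the intermediate becomes 3939.56 × 2216.00 — a scale of ×3.4198.
The feature scales with it: height 606.32 × 3.4198 ≈ 2073.45.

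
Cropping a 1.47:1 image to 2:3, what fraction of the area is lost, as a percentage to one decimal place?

2:3 is narrower than 1.47:1, so the crop keeps the full height and trims the width.
Area ratio = (0.667)/(1.470) = 45.35%; the remaining 54.65% is cropped out.

54.6%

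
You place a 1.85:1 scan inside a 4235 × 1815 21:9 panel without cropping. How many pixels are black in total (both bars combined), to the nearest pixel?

1592209 pixels

1.85:1 is narrower than 21:9, so it spans the full height.
That makes the image 3357.7500 px wide (1815 × 1.850).
4235 − 3357.7500 = 877.2500 px of bars.
Bar area = 877.2500 × 1815 ≈ 1592209 px.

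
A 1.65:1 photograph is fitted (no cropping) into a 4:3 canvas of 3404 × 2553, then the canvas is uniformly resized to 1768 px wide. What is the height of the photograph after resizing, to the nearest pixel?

Fitted into 3404×2553, the photograph spans the width; its height is 3404 / 1.650 ≈ 2063.03 px.
The frame scales by 1768/3404 = 0.5194; 2063.03 × 0.5194 ≈ 1071.52 px.

1072 px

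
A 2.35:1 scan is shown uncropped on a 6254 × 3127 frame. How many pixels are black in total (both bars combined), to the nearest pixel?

2.35:1 is wider than Univisium 2:1, so it spans the full width.
That makes the image 2661.2766 px tall (6254 / 2.350).
3127 − 2661.2766 = 465.7234 px of bars.
Bar area = 465.7234 × 6254 ≈ 2912634 px.

2912634 pixels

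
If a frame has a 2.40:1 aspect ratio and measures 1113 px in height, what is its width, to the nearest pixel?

At 2.40:1, 1113 × 2.400 ≈ 2671.20.

2671 px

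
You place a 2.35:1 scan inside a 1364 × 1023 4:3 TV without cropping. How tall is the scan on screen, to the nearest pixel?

2.35:1 (2.350) > 4:3 (1.333), so the scan fills the width.
Content height = 1364 / 2.350 ≈ 580.43 px.

580 px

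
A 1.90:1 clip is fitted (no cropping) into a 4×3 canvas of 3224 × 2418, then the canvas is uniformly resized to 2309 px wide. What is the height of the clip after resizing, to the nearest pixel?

Fitted into 3224×2418, the clip spans the width; its height is 3224 / 1.900 ≈ 1696.84 px.
The frame scales by 2309/3224 = 0.7162; 1696.84 × 0.7162 ≈ 1215.26 px.

1215 px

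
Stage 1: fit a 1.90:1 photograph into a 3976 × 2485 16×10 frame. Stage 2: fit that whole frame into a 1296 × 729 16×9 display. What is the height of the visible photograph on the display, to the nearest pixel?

614 px

Inside the 3976×2485 canvas the photograph is width-limited at 3976.00 × 2092.63.
16×10 in 1296×729: fills the height, so the intermediate becomes 1166.40 × 729.00 — a scale of ×0.2934.
The photograph scales with it: height 2092.63 × 0.2934 ≈ 613.89.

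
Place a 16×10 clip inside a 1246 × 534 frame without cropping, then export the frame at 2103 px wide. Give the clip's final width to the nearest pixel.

1442 px

In the 1246×534 frame the clip fills the height: width = 534 × 16/10 ≈ 854.40 px.
The frame scales by 2103/1246 = 1.6878; 854.40 × 1.6878 ≈ 1442.06 px.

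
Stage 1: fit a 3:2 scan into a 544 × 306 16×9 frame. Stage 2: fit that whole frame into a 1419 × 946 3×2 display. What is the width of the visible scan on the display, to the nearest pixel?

First fit — 3:2 into 544×306 spans the height: 459.00 × 306.00.
16×9 in 1419×946: fills the width, so the intermediate becomes 1419.00 × 798.19 — a scale of ×2.6085.
So the scan's width is 459.00 × 2.6085 ≈ 1197.28.

1197 px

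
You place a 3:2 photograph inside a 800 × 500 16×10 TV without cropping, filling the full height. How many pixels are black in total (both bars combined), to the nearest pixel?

Content width = 500 × 3/2 ≈ 750.0000 px.
800 − 750.0000 = 50.0000 px of bars.
Across the 500-px span: 50.0000 × 500 ≈ 25000 px.

25000 pixels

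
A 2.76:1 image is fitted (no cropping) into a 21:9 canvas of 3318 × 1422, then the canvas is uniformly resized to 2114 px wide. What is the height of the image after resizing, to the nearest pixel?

Fitted into 3318×1422, the image spans the width; its height is 3318 / 2.760 ≈ 1202.17 px.
Scaling 3318 → 2114 is ×0.6371, so the height becomes 1202.17 × 0.6371 ≈ 765.94 px.

766 px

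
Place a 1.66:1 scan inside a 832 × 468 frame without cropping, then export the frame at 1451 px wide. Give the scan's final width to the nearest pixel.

In the 832×468 frame the scan fills the height: width = 468 × 1.660 ≈ 776.88 px.
Scaling 832 → 1451 is ×1.7440, so the width becomes 776.88 × 1.7440 ≈ 1354.87 px.

1355 px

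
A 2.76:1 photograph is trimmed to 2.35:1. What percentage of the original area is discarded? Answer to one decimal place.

14.9%

Going from 2.76:1 to 2.35:1 means cutting width while keeping height.
Fraction kept = (2.350)/(2.760) ≈ 85.14%, so 14.86% is lost.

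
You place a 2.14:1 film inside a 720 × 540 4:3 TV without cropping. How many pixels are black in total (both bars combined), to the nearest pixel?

Since 2.140 > 1.333, the film is width-limited.
The film is 720 / 2.140 ≈ 336.4486 px tall.
Leftover height: 540 − 336.4486 = 203.5514 px.
Bar area = 203.5514 × 720 ≈ 146557 px.

146557 pixels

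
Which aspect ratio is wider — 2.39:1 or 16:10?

2.39 and 16:10 = 1.6; 2.39 > 1.6.

2.39:1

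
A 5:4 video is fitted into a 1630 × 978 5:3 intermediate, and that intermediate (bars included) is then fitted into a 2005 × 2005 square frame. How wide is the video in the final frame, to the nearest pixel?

Inside the 1630×978 canvas the video is height-limited at 1222.50 × 978.00.
The 5:3 canvas is width-limited in 2005×2005, giving 2005.00 × 1203.00; scale factor 1.2301.
The video scales with it: width 1222.50 × 1.2301 ≈ 1503.75.

1504 px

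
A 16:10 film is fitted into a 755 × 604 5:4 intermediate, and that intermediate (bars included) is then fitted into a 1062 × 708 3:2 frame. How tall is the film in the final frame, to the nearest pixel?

553 px

First fit — 16:10 into 755×604 spans the width: 755.00 × 471.88.
The 5:4 canvas is height-limited in 1062×708, giving 885.00 × 708.00; scale factor 1.1722.
Applying the same ×1.1722: 471.88 → 553.12.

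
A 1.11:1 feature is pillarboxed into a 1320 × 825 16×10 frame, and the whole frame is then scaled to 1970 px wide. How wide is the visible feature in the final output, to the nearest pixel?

1367 px

In the 1320×825 frame the feature fills the height: width = 825 × 1.110 ≈ 915.75 px.
Resizing to 1970 px wide multiplies everything by 1.4924: 915.75 → 1366.69 px.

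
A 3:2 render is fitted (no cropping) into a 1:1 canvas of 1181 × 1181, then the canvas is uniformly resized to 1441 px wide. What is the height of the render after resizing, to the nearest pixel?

961 px

Fitted into 1181×1181, the render spans the width; its height is 1181 × 2/3 ≈ 787.33 px.
The frame scales by 1441/1181 = 1.2202; 787.33 × 1.2202 ≈ 960.67 px.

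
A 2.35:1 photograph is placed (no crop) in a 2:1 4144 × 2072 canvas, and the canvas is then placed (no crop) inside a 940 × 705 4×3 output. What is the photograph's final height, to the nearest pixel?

2.35:1 in 4144×2072: fills the width, so the photograph is 4144.00 × 1763.40.
The 2:1 canvas is width-limited in 940×705, giving 940.00 × 470.00; scale factor 0.2268.
So the photograph's height is 1763.40 × 0.2268 ≈ 400.00.

400 px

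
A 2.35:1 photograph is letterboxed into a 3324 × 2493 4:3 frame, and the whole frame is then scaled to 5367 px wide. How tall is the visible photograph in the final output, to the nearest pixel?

In the 3324×2493 frame the photograph fills the width: height = 3324 / 2.350 ≈ 1414.47 px.
Scaling 3324 → 5367 is ×1.6146, so the height becomes 1414.47 × 1.6146 ≈ 2283.83 px.

2284 px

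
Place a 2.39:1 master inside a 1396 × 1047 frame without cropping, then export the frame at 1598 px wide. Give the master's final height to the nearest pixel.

669 px

Fitted into 1396×1047, the master spans the width; its height is 1396 / 2.390 ≈ 584.10 px.
Scaling 1396 → 1598 is ×1.1447, so the height becomes 584.10 × 1.1447 ≈ 668.62 px.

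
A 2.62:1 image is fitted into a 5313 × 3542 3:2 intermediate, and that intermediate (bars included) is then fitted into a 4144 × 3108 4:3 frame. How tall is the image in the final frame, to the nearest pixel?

2.62:1 in 5313×3542: fills the width, so the image is 5313.00 × 2027.86.
The 3:2 canvas is width-limited in 4144×3108, giving 4144.00 × 2762.67; scale factor 0.7800.
So the image's height is 2027.86 × 0.7800 ≈ 1581.68.

1582 px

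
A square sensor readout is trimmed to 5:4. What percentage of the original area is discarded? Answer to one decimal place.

20.0%

Going from square to 5:4 means cutting height while keeping width.
(1.000)/(1.250) ≈ 0.800 of the area survives, leaving 20.00% discarded.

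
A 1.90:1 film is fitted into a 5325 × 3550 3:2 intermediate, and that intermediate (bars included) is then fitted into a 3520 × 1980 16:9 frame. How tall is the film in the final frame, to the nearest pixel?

1563 px

Inside the 5325×3550 canvas the film is width-limited at 5325.00 × 2802.63.
3:2 in 3520×1980: fills the height, so the intermediate becomes 2970.00 × 1980.00 — a scale of ×0.5577.
Applying the same ×0.5577: 2802.63 → 1563.16.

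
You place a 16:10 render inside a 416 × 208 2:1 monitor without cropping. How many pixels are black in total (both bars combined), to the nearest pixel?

17306 pixels

16:10 is narrower than 2:1, so it spans the full height.
Content width = 208 × 16/10 ≈ 332.8000 px.
416 − 332.8000 = 83.2000 px of bars.
That's 83.2000 × 208 ≈ 17306 black pixels.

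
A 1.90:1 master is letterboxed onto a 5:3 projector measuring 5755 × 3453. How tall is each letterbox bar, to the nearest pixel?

1.90:1 is wider than 5:3, so it spans the full width.
The master is 5755 / 1.900 ≈ 3028.95 px tall.
Leftover height: 3453 − 3028.95 = 424.05 px → 212.03 each side.

212 px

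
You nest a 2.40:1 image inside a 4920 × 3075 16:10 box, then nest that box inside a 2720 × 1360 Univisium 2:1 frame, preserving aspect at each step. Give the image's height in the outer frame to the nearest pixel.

907 px

2.40:1 in 4920×3075: fills the width, so the image is 4920.00 × 2050.00.
Second fit — the 16:10 canvas into 2720×1360 spans the height: 2176.00 × 1360.00 (×0.4423 from 4920×3075).
So the image's height is 2050.00 × 0.4423 ≈ 906.67.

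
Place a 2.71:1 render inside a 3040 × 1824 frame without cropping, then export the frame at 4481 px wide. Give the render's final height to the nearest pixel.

1654 px

At 3040×1824 the render is width-limited, so height = 3040 / 2.710 ≈ 1121.77 px.
The frame scales by 4481/3040 = 1.4740; 1121.77 × 1.4740 ≈ 1653.51 px.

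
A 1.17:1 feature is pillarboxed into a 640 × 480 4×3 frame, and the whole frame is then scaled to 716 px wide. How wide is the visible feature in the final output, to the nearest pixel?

At 640×480 the feature is height-limited, so width = 480 × 1.170 ≈ 561.60 px.
The frame scales by 716/640 = 1.1187; 561.60 × 1.1187 ≈ 628.29 px.

628 px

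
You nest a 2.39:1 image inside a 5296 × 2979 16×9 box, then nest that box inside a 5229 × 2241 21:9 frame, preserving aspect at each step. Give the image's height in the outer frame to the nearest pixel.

1667 px

First fit — 2.39:1 into 5296×2979 spans the width: 5296.00 × 2215.90.
The 16×9 canvas is height-limited in 5229×2241, giving 3984.00 × 2241.00; scale factor 0.7523.
Applying the same ×0.7523: 2215.90 → 1666.95.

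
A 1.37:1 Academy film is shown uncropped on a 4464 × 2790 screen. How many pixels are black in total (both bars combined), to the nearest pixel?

1.37:1 Academy is narrower than 16×10, so it spans the full height.
Content width = 2790 × 1.370 ≈ 3822.3000 px.
Black = 4464 − 3822.3000 = 641.7000 px.
That's 641.7000 × 2790 ≈ 1790343 black pixels.

1790343 pixels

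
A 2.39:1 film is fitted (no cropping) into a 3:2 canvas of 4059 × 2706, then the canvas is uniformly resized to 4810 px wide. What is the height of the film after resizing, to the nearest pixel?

2013 px

At 4059×2706 the film is width-limited, so height = 4059 / 2.390 ≈ 1698.33 px.
Resizing to 4810 px wide multiplies everything by 1.1850: 1698.33 → 2012.55 px.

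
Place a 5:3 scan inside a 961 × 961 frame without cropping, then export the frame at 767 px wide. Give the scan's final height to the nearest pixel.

460 px

In the 961×961 frame the scan fills the width: height = 961 × 3/5 ≈ 576.60 px.
The frame scales by 767/961 = 0.7981; 576.60 × 0.7981 ≈ 460.20 px.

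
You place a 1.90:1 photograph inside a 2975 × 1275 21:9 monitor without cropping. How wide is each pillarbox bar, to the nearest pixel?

276 px

Since 1.900 < 2.333, the photograph is height-limited.
Content width = 1275 × 1.900 ≈ 2422.50 px.
2975 − 2422.50 = 552.50 px of bars (276.25 each).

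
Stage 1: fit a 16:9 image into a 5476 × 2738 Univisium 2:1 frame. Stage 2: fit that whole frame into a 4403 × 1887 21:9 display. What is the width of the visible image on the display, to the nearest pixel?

Inside the 5476×2738 canvas the image is height-limited at 4867.56 × 2738.00.
The Univisium 2:1 canvas is height-limited in 4403×1887, giving 3774.00 × 1887.00; scale factor 0.6892.
The image scales with it: width 4867.56 × 0.6892 ≈ 3354.67.

3355 px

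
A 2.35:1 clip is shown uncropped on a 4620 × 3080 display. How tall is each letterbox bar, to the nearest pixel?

Since 2.350 > 1.500, the clip is width-limited.
Content height = 4620 / 2.350 ≈ 1965.96 px.
Black = 3080 − 1965.96 = 1114.04 px, or 557.02 per bar.

557 px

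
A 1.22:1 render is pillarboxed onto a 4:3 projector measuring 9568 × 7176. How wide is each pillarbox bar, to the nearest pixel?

407 px

1.22:1 (1.220) < 4:3 (1.333), so the render fills the height.
Content width = 7176 × 1.220 ≈ 8754.72 px.
Leftover width: 9568 − 8754.72 = 813.28 px → 406.64 each side.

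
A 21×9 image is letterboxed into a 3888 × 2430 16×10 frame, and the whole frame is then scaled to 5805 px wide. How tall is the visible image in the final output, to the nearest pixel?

2488 px

At 3888×2430 the image is width-limited, so height = 3888 × 9/21 ≈ 1666.29 px.
The frame scales by 5805/3888 = 1.4931; 1666.29 × 1.4931 ≈ 2487.86 px.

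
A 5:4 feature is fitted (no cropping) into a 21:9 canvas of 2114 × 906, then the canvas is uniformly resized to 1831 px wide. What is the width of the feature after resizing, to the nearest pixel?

In the 2114×906 frame the feature fills the height: width = 906 × 5/4 ≈ 1132.50 px.
The frame scales by 1831/2114 = 0.8661; 1132.50 × 0.8661 ≈ 980.89 px.

981 px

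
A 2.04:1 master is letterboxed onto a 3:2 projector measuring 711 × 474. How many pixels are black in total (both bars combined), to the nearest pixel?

2.04:1 (2.040) > 3:2 (1.500), so the master fills the width.
Content height = 711 / 2.040 ≈ 348.5294 px.
474 − 348.5294 = 125.4706 px of bars.
Across the 711-px span: 125.4706 × 711 ≈ 89210 px.

89210 pixels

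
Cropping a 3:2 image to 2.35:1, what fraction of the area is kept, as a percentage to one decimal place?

The width stays; only height is cut (since 2.35:1 is wider than 3:2).
Fraction kept = (1.500)/(2.350) ≈ 63.83%.

63.8%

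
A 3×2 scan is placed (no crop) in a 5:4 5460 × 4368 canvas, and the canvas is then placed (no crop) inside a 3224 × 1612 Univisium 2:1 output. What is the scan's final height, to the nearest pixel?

Inside the 5460×4368 canvas the scan is width-limited at 5460.00 × 3640.00.
Second fit — the 5:4 canvas into 3224×1612 spans the height: 2015.00 × 1612.00 (×0.3690 from 5460×4368).
So the scan's height is 3640.00 × 0.3690 ≈ 1343.33.

1343 px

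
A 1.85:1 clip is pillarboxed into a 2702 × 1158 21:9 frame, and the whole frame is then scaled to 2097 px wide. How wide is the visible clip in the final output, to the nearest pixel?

1663 px

Fitted into 2702×1158, the clip spans the height; its width is 1158 × 1.850 ≈ 2142.30 px.
Scaling 2702 → 2097 is ×0.7761, so the width becomes 2142.30 × 0.7761 ≈ 1662.62 px.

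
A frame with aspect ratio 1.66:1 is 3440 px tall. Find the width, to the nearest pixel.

At 1.66:1, 3440 × 1.660 ≈ 5710.40.

5710 px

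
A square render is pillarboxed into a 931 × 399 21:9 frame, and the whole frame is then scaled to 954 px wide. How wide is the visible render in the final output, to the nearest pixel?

Fitted into 931×399, the render spans the height; its width is 399 × 1/1 ≈ 399.00 px.
The frame scales by 954/931 = 1.0247; 399.00 × 1.0247 ≈ 408.86 px.

409 px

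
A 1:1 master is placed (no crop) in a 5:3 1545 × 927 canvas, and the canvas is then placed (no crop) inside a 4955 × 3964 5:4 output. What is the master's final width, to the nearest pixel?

Inside the 1545×927 canvas the master is height-limited at 927.00 × 927.00.
5:3 in 4955×3964: fills the width, so the intermediate becomes 4955.00 × 2973.00 — a scale of ×3.2071.
The master scales with it: width 927.00 × 3.2071 ≈ 2973.00.

2973 px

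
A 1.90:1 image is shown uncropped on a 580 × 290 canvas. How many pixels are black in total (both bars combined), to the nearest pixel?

8410 pixels

Since 1.900 < 2.000, the image is height-limited.
That makes the image 551.0000 px wide (290 × 1.900).
580 − 551.0000 = 29.0000 px of bars.
Bar area = 29.0000 × 290 ≈ 8410 px.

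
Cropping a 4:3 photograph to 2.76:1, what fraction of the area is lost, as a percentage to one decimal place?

The width stays; only height is cut (since 2.76:1 is wider than 4:3).
(1.333)/(2.760) ≈ 0.483 of the area survives, leaving 51.69% discarded.

51.7%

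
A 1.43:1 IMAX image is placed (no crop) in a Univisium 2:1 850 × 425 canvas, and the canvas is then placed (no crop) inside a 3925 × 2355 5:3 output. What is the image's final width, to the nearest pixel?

2806 px

First fit — 1.43:1 IMAX into 850×425 spans the height: 607.75 × 425.00.
Second fit — the Univisium 2:1 canvas into 3925×2355 spans the width: 3925.00 × 1962.50 (×4.6176 from 850×425).
Applying the same ×4.6176: 607.75 → 2806.38.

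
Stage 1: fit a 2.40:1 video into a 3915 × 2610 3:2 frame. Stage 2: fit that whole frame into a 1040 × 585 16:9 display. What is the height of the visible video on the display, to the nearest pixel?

First fit — 2.40:1 into 3915×2610 spans the width: 3915.00 × 1631.25.
Second fit — the 3:2 canvas into 1040×585 spans the height: 877.50 × 585.00 (×0.2241 from 3915×2610).
The video scales with it: height 1631.25 × 0.2241 ≈ 365.62.

366 px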